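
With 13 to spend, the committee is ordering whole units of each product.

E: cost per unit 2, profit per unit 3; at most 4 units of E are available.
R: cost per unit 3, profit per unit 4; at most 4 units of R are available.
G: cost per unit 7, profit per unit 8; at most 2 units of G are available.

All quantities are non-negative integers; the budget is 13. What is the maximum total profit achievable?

18

Take 2×E and 3×R: cost 13 ≤ 13, profit 2·3 + 3·4 = 18.
No other integer combination yields more.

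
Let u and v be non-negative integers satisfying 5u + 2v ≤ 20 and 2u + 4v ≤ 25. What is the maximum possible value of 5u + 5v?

35

The continuous relaxation peaks at (1.88, 5.31) with value 35.94; rounding to a feasible lattice point costs some objective.
(u,v)=(2,5): 5·2+2·5=20≤20, 2·2+4·5=24≤25, objective 35.
(u,v)=(2,4): 5·2+2·4=18≤20, 2·2+4·4=20≤25, objective 30.
(u,v)=(1,5): 5·1+2·5=15≤20, 2·1+4·5=22≤25, objective 30.
No feasible integer point exceeds 35.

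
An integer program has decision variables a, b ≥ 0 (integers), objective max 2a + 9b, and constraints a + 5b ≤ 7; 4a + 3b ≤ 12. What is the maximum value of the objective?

13

Relaxing integrality, the LP optimum is 13.06 at (a,b) = (2.29, 0.941), which is not an integer point.
(a,b)=(2,1): 1·2+5·1=7≤7, 4·2+3·1=11≤12, objective 13.
(a,b)=(1,1): 1·1+5·1=6≤7, 4·1+3·1=7≤12, objective 11.
The best lattice point is (2,1), giving 13.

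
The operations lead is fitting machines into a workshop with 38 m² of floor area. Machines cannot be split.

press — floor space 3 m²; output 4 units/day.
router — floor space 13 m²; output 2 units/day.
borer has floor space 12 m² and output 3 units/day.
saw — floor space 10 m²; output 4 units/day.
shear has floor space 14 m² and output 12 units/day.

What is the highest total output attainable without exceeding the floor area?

press + borer + shear: floor space 3 + 12 + 14 = 29 ≤ 38, output 4 + 3 + 12 = 19.
press + saw + shear: floor space 3 + 10 + 14 = 27 ≤ 38, output 4 + 4 + 12 = 20.
borer + saw + shear: floor space 12 + 10 + 14 = 36 ≤ 38, output 3 + 4 + 12 = 19.
Best is press, saw, and shear with total output 20.

20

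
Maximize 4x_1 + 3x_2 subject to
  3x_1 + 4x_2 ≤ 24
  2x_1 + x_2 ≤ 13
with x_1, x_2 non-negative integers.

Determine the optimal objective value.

27

(x_1,x_2)=(6,1) is feasible, giving 27.
(x_1,x_2)=(5,2) is feasible, giving 26.
(x_1,x_2)=(6,0) is feasible, giving 24.
No feasible integer point exceeds 27.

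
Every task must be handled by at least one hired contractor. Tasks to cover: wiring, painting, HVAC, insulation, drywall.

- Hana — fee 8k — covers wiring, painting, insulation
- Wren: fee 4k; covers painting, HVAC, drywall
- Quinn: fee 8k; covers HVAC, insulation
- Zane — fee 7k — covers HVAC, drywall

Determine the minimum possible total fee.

12

Choose Hana and Wren: together they cover wiring, painting, HVAC, insulation, drywall — every task.
Total fee: 8 + 4 = 12.
No cover costs less than 12.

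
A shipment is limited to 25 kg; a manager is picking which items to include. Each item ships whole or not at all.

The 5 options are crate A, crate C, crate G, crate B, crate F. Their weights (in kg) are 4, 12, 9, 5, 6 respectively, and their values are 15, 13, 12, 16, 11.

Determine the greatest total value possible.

crate A + crate C + crate B: weight 4 + 12 + 5 = 21 ≤ 25, value 15 + 13 + 16 = 44.
crate A + crate G + crate B: weight 4 + 9 + 5 = 18 ≤ 25, value 15 + 12 + 16 = 43.
crate A + crate G + crate B + crate F: weight 4 + 9 + 5 + 6 = 24 ≤ 25, value 15 + 12 + 16 + 11 = 54.
Best is crate A, crate G, crate B, and crate F with total value 54.

54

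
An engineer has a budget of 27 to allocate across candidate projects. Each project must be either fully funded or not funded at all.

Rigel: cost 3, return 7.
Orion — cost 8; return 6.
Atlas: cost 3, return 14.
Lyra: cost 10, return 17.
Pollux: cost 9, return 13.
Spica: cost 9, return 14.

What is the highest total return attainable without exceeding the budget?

Take Rigel, Atlas, Lyra, and Spica: cost 3 + 3 + 10 + 9 = 25 ≤ 27, return 7 + 14 + 17 + 14 = 52.
No other feasible combination does better.

52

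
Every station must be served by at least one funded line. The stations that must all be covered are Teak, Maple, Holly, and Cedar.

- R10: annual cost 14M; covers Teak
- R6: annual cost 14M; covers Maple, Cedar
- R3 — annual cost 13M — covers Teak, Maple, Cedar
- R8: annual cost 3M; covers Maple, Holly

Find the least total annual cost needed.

16

Choose R3 and R8: together they cover Teak, Maple, Holly, Cedar — every station.
Total annual cost: 13 + 3 = 16.
No cover costs less than 16.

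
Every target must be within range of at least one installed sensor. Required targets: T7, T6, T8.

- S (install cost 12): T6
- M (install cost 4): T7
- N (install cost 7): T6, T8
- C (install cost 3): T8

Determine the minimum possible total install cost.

11

The greedy cost-per-new-target heuristic would pick C, M, and N for 14, but a cheaper cover exists.
Choose M and N: together they cover T7, T6, T8 — every target.
Total install cost: 4 + 7 = 11.
No cover costs less than 11.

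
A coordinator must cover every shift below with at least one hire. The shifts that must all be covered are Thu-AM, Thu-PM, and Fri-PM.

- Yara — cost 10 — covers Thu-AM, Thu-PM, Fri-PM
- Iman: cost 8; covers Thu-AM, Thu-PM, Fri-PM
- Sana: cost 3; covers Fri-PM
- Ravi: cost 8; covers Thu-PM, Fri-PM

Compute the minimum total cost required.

8

Iman alone covers Thu-AM, Thu-PM, Fri-PM — every shift.
Total cost: 8.
No cover costs less than 8.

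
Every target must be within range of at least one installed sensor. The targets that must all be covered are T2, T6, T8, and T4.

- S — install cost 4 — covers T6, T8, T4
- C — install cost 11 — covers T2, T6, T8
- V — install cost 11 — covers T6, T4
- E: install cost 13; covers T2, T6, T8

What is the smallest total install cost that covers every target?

15

This is an integer covering problem.
Choose S and C: together they cover T2, T6, T8, T4 — every target.
Total install cost: 4 + 11 = 15.
No cover costs less than 15.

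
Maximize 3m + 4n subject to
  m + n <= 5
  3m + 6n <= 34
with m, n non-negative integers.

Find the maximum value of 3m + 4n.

(m,n)=(0,5): 1·0+1·5=5≤5, 3·0+6·5=30≤34, objective 20.
(m,n)=(1,4): 1·1+1·4=5≤5, 3·1+6·4=27≤34, objective 19.
(m,n)=(0,4): 1·0+1·4=4≤5, 3·0+6·4=24≤34, objective 16.
The best lattice point is (0,5), giving 20.

20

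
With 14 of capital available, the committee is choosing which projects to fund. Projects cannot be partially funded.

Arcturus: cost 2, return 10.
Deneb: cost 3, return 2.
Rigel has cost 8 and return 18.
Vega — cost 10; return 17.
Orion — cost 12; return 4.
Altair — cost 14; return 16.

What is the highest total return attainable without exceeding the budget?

Arcturus + Rigel: cost 2 + 8 = 10 ≤ 14, return 10 + 18 = 28.
Arcturus + Deneb + Rigel: cost 2 + 3 + 8 = 13 ≤ 14, return 10 + 2 + 18 = 30.
Arcturus + Vega: cost 2 + 10 = 12 ≤ 14, return 10 + 17 = 27.
Best is Arcturus, Deneb, and Rigel with total return 30.

30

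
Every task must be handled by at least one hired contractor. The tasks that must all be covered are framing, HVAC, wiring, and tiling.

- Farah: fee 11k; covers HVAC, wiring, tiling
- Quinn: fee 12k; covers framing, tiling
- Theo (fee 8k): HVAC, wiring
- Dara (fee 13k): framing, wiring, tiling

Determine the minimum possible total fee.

20

The greedy cost-per-new-task heuristic would pick Farah and Quinn for 23, but a cheaper cover exists.
Choose Quinn and Theo: together they cover framing, HVAC, wiring, tiling — every task.
Total fee: 12 + 8 = 20.
No cover costs less than 20.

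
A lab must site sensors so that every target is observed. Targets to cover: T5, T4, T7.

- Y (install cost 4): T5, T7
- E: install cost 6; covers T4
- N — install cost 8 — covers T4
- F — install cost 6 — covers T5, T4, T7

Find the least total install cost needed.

The greedy cost-per-new-target heuristic would pick Y and E for 10, but a cheaper cover exists.
F alone covers T5, T4, T7 — every target.
Total install cost: 6.
No cover costs less than 6.

6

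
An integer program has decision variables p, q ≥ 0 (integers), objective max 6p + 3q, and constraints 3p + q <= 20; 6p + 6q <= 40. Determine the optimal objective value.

(p,q)=(6,0) is feasible, giving 36.
(p,q)=(5,1) is feasible, giving 33.
(p,q)=(5,0) is feasible, giving 30.
No feasible integer point exceeds 36.

36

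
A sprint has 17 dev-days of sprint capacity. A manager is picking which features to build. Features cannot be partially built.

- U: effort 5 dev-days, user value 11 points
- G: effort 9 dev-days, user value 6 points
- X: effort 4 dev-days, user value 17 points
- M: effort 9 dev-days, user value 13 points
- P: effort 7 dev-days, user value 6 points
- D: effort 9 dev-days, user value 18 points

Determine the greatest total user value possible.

Allowing fractional choices, the relaxed optimum would be about 44.0, but features are indivisible.
U + X + P: effort 5 + 4 + 7 = 16 ≤ 17, user value 11 + 17 + 6 = 34.
X + M: effort 4 + 9 = 13 ≤ 17, user value 17 + 13 = 30.
X + D: effort 4 + 9 = 13 ≤ 17, user value 17 + 18 = 35.
Best is X and D with total user value 35.

35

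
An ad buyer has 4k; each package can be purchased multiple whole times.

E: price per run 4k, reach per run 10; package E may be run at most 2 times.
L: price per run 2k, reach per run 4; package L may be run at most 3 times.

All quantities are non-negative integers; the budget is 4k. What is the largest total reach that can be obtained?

10

Take 1×E: price 4 ≤ 4, reach 1·10 = 10.
No other integer combination yields more.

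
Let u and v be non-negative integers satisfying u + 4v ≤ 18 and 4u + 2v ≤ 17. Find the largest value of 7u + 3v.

(u,v)=(4,0) is feasible, giving 28.
(u,v)=(3,1) is feasible, giving 24.
(u,v)=(3,0) is feasible, giving 21.
No feasible integer point exceeds 28.

28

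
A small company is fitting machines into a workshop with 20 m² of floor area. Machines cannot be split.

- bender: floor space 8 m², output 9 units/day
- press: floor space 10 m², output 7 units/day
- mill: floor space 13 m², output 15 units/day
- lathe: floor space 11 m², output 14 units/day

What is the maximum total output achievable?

23

This is an integer program with binary decision variables.
Allowing fractional choices, the relaxed optimum would be about 24.4, but machines are indivisible.
bender + lathe: floor space 8 + 11 = 19 ≤ 20, output 9 + 14 = 23.
bender + press: floor space 8 + 10 = 18 ≤ 20, output 9 + 7 = 16.
Best is bender and lathe with total output 23.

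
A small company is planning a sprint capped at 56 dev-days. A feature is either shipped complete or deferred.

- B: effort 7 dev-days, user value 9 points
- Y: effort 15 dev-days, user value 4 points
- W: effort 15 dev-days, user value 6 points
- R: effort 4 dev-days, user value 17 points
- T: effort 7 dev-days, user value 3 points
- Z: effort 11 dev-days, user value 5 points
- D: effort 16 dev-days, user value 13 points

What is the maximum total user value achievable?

50

This is a 0-1 knapsack instance.
Take B, W, R, Z, and D: effort 7 + 15 + 4 + 11 + 16 = 53 ≤ 56, user value 9 + 6 + 17 + 5 + 13 = 50.
No other feasible combination does better.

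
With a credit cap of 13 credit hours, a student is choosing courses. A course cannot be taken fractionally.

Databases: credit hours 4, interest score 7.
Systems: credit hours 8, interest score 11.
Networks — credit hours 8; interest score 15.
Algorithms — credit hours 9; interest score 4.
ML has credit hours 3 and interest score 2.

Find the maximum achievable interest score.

22

Databases + Systems: credit hours 4 + 8 = 12 ≤ 13, interest score 7 + 11 = 18.
Databases + Networks: credit hours 4 + 8 = 12 ≤ 13, interest score 7 + 15 = 22.
Best is Databases and Networks with total interest score 22.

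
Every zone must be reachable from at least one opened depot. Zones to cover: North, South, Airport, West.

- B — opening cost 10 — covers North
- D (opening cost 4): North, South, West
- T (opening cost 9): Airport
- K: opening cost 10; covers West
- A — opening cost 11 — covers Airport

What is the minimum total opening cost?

This is an integer covering problem.
Choose D and T: together they cover North, South, Airport, West — every zone.
Total opening cost: 4 + 9 = 13.

13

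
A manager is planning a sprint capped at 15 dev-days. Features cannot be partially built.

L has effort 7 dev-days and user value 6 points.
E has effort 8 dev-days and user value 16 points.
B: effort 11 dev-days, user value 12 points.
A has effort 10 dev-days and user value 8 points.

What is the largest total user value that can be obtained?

This is a 0-1 knapsack instance.
Take L and E: effort 7 + 8 = 15 ≤ 15, user value 6 + 16 = 22.
No other feasible combination does better.

22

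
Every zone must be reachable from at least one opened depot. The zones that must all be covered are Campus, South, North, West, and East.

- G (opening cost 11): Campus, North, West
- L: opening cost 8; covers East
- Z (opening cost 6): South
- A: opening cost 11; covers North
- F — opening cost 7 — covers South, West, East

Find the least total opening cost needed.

18

Choose G and F: together they cover Campus, South, North, West, East — every zone.
Total opening cost: 11 + 7 = 18.
No cover costs less than 18.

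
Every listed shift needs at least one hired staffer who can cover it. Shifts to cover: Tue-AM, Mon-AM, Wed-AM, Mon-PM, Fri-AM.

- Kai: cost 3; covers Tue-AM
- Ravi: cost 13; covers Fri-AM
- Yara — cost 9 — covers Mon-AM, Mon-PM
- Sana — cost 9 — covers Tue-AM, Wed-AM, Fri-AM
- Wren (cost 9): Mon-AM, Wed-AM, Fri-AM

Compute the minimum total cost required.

18

The greedy cost-per-new-shift heuristic would pick Kai, Wren, and Yara for 21, but a cheaper cover exists.
Choose Yara and Sana: together they cover Tue-AM, Mon-AM, Wed-AM, Mon-PM, Fri-AM — every shift.
Total cost: 9 + 9 = 18.
No cover costs less than 18.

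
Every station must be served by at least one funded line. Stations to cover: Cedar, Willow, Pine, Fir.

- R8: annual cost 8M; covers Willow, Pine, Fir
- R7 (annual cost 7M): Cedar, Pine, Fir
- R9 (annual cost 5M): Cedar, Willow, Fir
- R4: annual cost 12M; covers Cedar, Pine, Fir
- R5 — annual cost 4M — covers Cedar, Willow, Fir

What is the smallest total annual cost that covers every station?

11

This is a weighted set-cover instance.
Choose R7 and R5: together they cover Cedar, Willow, Pine, Fir — every station.
Total annual cost: 7 + 4 = 11.
No cover costs less than 11.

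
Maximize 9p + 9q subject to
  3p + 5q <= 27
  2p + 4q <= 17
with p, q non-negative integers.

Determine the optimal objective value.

72

(p,q)=(8,0): 3·8+5·0=24≤27, 2·8+4·0=16≤17, objective 72.
(p,q)=(7,0): 3·7+5·0=21≤27, 2·7+4·0=14≤17, objective 63.
The best lattice point is (8,0), giving 72.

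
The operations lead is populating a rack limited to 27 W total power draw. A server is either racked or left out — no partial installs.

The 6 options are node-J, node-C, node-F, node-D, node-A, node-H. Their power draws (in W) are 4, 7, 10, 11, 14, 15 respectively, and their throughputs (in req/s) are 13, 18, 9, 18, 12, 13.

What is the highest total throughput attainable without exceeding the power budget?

49

Allowing fractional choices, the relaxed optimum would be about 53.5, but servers are indivisible.
node-J + node-C + node-H: power draw 4 + 7 + 15 = 26 ≤ 27, throughput 13 + 18 + 13 = 44.
node-J + node-C + node-A: power draw 4 + 7 + 14 = 25 ≤ 27, throughput 13 + 18 + 12 = 43.
node-J + node-C + node-D: power draw 4 + 7 + 11 = 22 ≤ 27, throughput 13 + 18 + 18 = 49.
Best is node-J, node-C, and node-D with total throughput 49.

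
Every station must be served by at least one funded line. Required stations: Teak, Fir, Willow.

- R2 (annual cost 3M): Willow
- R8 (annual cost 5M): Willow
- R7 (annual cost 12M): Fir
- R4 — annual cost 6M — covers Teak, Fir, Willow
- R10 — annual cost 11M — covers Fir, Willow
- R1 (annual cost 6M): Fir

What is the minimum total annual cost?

R4 alone covers Teak, Fir, Willow — every station.
Total annual cost: 6.

6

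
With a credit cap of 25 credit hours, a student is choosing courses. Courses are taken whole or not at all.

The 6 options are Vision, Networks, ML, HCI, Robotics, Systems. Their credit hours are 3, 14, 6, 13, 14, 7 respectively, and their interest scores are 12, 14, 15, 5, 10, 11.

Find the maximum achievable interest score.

This is a 0-1 knapsack instance.
Allowing fractional choices, the relaxed optimum would be about 47.0, but courses are indivisible.
Vision + ML + Robotics: credit hours 3 + 6 + 14 = 23 ≤ 25, interest score 12 + 15 + 10 = 37.
Vision + ML + Systems: credit hours 3 + 6 + 7 = 16 ≤ 25, interest score 12 + 15 + 11 = 38.
Vision + Networks + ML: credit hours 3 + 14 + 6 = 23 ≤ 25, interest score 12 + 14 + 15 = 41.
Best is Vision, Networks, and ML with total interest score 41.

41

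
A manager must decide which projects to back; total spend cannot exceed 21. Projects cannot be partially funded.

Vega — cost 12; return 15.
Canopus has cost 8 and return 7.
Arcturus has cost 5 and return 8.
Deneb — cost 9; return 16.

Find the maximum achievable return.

31

Treat it as a binary knapsack problem.
Arcturus + Deneb: cost 5 + 9 = 14 ≤ 21, return 8 + 16 = 24.
Vega + Deneb: cost 12 + 9 = 21 ≤ 21, return 15 + 16 = 31.
Vega + Arcturus: cost 12 + 5 = 17 ≤ 21, return 15 + 8 = 23.
Best is Vega and Deneb with total return 31.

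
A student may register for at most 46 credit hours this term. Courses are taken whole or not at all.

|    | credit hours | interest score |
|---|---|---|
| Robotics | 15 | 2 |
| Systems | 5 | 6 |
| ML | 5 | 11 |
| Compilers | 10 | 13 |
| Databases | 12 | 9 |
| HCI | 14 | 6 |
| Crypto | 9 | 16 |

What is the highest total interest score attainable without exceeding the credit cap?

Take Systems, ML, Compilers, Databases, and Crypto: credit hours 5 + 5 + 10 + 12 + 9 = 41 ≤ 46, interest score 6 + 11 + 13 + 9 + 16 = 55.
No other feasible combination does better.

55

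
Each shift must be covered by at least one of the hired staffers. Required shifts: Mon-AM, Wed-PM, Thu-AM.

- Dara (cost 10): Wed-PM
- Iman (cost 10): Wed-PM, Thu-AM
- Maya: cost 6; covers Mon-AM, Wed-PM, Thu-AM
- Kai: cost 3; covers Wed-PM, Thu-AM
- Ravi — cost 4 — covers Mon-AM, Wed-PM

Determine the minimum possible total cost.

The greedy cost-per-new-shift heuristic would pick Kai and Ravi for 7, but a cheaper cover exists.
Maya alone covers Mon-AM, Wed-PM, Thu-AM — every shift.
Total cost: 6.
No cover costs less than 6.

6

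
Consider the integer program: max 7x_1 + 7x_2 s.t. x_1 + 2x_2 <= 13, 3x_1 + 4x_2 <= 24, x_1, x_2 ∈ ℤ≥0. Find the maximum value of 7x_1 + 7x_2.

56

(x_1,x_2)=(8,0): 1·8+2·0=8≤13, 3·8+4·0=24≤24, objective 56.
(x_1,x_2)=(7,0): 1·7+2·0=7≤13, 3·7+4·0=21≤24, objective 49.
No feasible integer point exceeds 56.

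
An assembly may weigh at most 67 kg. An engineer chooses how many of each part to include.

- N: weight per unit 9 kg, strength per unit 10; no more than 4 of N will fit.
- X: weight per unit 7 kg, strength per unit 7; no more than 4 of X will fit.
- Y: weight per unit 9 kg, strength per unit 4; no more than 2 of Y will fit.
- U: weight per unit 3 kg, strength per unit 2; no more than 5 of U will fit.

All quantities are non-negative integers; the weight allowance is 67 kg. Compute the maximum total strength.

4×N, 4×X, and 1×U: weight 67 ≤ 67, strength 4·10 + 4·7 + 1·2 = 70.
4×N and 4×X: weight 64 ≤ 67, strength 4·10 + 4·7 = 68.
Best is 70.

70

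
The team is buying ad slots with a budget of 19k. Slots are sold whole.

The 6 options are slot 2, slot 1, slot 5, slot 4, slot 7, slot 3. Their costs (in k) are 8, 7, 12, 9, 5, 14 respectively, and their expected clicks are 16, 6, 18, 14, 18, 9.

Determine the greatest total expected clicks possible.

36

This is an integer program with binary decision variables.
Take slot 5 and slot 7: cost 12 + 5 = 17 ≤ 19, expected clicks 18 + 18 = 36.
No other feasible combination does better.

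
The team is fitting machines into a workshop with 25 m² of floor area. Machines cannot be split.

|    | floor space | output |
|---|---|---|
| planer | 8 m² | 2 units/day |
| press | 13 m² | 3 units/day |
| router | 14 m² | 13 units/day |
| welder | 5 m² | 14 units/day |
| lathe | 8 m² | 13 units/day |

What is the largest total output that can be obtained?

Allowing fractional choices, the relaxed optimum would be about 38.1, but machines are indivisible.
planer + welder + lathe: floor space 8 + 5 + 8 = 21 ≤ 25, output 2 + 14 + 13 = 29.
welder + lathe: floor space 5 + 8 = 13 ≤ 25, output 14 + 13 = 27.
Best is planer, welder, and lathe with total output 29.

29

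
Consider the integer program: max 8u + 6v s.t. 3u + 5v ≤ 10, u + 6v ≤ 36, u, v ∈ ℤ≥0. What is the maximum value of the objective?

The continuous relaxation peaks at (3.33, 0) with value 26.67; rounding to a feasible lattice point costs some objective.
(u,v)=(3,0): 3·3+5·0=9≤10, 1·3+6·0=3≤36, objective 24.
(u,v)=(2,0): 3·2+5·0=6≤10, 1·2+6·0=2≤36, objective 16.
The best lattice point is (3,0), giving 24.

24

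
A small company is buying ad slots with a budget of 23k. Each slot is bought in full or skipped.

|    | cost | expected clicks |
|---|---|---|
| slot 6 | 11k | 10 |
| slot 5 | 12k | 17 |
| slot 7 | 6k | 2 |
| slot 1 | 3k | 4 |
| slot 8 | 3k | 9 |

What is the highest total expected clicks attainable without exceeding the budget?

30

Treat it as a binary knapsack problem.
Take slot 5, slot 1, and slot 8: cost 12 + 3 + 3 = 18 ≤ 23, expected clicks 17 + 4 + 9 = 30.
No other feasible combination does better.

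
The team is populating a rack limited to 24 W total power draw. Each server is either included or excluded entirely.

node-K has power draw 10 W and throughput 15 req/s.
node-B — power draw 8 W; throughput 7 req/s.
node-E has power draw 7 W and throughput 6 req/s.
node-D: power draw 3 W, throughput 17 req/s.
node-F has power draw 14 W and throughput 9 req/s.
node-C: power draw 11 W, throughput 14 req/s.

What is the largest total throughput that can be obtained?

46

node-K + node-D + node-C: power draw 10 + 3 + 11 = 24 ≤ 24, throughput 15 + 17 + 14 = 46.
node-K + node-B + node-D: power draw 10 + 8 + 3 = 21 ≤ 24, throughput 15 + 7 + 17 = 39.
Best is node-K, node-D, and node-C with total throughput 46.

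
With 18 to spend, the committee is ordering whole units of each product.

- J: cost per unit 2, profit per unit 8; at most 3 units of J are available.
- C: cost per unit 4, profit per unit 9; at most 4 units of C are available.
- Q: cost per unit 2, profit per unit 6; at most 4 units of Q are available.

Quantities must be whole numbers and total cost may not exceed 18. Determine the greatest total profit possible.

57

J has the best ratio (8/2); taking only J gives at most 3×8 = 24 (stopped by the supply cap of 3).
Mixing does better — 3×J, 1×C, and 4×Q: cost 18 ≤ 18, profit 3·8 + 1·9 + 4·6 = 57.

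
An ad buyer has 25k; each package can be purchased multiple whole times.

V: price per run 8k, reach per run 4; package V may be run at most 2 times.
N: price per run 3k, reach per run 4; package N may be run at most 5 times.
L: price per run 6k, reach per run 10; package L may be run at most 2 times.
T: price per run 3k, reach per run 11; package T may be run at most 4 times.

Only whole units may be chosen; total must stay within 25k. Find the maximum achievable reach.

64

2×N, 1×L, and 4×T: price 24 ≤ 25, reach 2·4 + 1·10 + 4·11 = 62.
2×L and 4×T: price 24 ≤ 25, reach 2·10 + 4·11 = 64.
Best is 64.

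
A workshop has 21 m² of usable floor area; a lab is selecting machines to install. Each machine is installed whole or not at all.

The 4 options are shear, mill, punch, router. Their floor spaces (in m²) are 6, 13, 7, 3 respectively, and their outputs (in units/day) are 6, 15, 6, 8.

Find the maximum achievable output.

23

Allowing fractional choices, the relaxed optimum would be about 28.0, but machines are indivisible.
shear + mill: floor space 6 + 13 = 19 ≤ 21, output 6 + 15 = 21.
mill + router: floor space 13 + 3 = 16 ≤ 21, output 15 + 8 = 23.
Best is mill and router with total output 23.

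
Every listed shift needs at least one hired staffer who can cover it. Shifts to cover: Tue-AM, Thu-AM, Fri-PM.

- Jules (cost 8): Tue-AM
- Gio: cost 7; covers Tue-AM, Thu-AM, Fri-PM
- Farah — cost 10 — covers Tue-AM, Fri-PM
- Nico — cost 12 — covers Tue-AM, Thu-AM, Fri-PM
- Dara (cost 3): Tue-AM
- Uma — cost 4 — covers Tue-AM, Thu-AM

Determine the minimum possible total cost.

The greedy cost-per-new-shift heuristic would pick Uma and Gio for 11, but a cheaper cover exists.
Gio alone covers Tue-AM, Thu-AM, Fri-PM — every shift.
Total cost: 7.
No cover costs less than 7.

7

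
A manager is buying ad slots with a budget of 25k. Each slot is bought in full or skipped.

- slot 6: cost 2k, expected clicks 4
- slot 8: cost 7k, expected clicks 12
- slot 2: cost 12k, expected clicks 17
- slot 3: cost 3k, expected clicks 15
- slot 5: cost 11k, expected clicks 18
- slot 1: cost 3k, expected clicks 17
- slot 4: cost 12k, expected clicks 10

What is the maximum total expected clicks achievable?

Allowing fractional choices, the relaxed optimum would be about 64.4, but ad slots are indivisible.
slot 8 + slot 2 + slot 3 + slot 1: cost 7 + 12 + 3 + 3 = 25 ≤ 25, expected clicks 12 + 17 + 15 + 17 = 61.
slot 8 + slot 3 + slot 5 + slot 1: cost 7 + 3 + 11 + 3 = 24 ≤ 25, expected clicks 12 + 15 + 18 + 17 = 62.
Best is slot 8, slot 3, slot 5, and slot 1 with total expected clicks 62.

62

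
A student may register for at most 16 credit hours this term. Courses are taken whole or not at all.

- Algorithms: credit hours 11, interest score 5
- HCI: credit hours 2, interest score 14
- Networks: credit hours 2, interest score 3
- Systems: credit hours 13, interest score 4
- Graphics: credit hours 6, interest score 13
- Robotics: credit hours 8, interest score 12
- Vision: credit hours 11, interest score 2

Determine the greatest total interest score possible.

Treat it as a binary knapsack problem.
Take HCI, Graphics, and Robotics: credit hours 2 + 6 + 8 = 16 ≤ 16, interest score 14 + 13 + 12 = 39.
No other feasible combination does better.

39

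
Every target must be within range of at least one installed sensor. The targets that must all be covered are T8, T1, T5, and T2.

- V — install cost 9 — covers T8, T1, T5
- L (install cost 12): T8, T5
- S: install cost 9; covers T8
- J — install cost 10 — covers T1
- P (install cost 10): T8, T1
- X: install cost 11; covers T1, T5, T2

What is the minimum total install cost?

Choose V and X: together they cover T8, T1, T5, T2 — every target.
Total install cost: 9 + 11 = 20.
No cover costs less than 20.

20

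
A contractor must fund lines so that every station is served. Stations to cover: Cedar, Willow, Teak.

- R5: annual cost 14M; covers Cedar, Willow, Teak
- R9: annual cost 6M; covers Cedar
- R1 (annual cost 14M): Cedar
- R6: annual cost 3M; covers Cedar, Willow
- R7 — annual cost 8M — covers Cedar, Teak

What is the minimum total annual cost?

This is a weighted set-cover instance.
Choose R6 and R7: together they cover Cedar, Willow, Teak — every station.
Total annual cost: 3 + 8 = 11.
No cover costs less than 11.

11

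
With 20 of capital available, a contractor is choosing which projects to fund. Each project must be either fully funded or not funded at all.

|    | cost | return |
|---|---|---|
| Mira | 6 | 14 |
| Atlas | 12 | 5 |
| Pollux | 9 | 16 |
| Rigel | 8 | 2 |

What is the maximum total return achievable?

Mira + Pollux: cost 6 + 9 = 15 ≤ 20, return 14 + 16 = 30.
Mira + Atlas: cost 6 + 12 = 18 ≤ 20, return 14 + 5 = 19.
Best is Mira and Pollux with total return 30.

30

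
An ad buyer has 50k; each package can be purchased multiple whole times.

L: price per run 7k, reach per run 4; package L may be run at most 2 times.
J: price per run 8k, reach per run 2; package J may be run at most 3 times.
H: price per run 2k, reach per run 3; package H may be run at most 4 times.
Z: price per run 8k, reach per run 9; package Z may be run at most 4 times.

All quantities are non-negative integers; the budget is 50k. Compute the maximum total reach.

52

1×L, 4×H, and 4×Z: price 47 ≤ 50, reach 1·4 + 4·3 + 4·9 = 52.
1×J, 4×H, and 4×Z: price 48 ≤ 50, reach 1·2 + 4·3 + 4·9 = 50.
Best is 52.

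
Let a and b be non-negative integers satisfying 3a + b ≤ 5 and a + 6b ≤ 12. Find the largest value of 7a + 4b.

Relaxing integrality, the LP optimum is 14.71 at (a,b) = (1.06, 1.82), which is not an integer point.
(a,b)=(1,1) is feasible, giving 11.
(a,b)=(0,2) is feasible, giving 8.
(a,b)=(1,0) is feasible, giving 7.
Maximum is 11 at (a,b)=(1,1).

11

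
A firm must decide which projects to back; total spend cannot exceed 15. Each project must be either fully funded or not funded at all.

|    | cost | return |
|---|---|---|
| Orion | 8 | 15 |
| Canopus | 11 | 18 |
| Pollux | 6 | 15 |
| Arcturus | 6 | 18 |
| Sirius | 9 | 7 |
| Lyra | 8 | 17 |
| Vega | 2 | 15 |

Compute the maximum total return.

Allowing fractional choices, the relaxed optimum would be about 50.1, but projects are indivisible.
Pollux + Arcturus + Vega: cost 6 + 6 + 2 = 14 ≤ 15, return 15 + 18 + 15 = 48.
Arcturus + Lyra: cost 6 + 8 = 14 ≤ 15, return 18 + 17 = 35.
Arcturus + Vega: cost 6 + 2 = 8 ≤ 15, return 18 + 15 = 33.
Best is Pollux, Arcturus, and Vega with total return 48.

48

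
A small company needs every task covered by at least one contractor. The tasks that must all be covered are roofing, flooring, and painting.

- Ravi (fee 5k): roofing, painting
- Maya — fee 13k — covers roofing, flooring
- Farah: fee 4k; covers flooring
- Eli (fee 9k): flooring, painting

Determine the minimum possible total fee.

Choose Ravi and Farah: together they cover roofing, flooring, painting — every task.
Total fee: 5 + 4 = 9.
No cover costs less than 9.

9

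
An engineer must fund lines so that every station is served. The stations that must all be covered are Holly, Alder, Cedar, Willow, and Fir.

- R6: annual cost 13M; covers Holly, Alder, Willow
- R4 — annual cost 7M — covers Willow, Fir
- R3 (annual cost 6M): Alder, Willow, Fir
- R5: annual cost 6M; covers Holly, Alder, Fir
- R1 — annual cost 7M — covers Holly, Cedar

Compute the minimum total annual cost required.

Choose R3 and R1: together they cover Holly, Alder, Cedar, Willow, Fir — every station.
Total annual cost: 6 + 7 = 13.
No cover costs less than 13.

13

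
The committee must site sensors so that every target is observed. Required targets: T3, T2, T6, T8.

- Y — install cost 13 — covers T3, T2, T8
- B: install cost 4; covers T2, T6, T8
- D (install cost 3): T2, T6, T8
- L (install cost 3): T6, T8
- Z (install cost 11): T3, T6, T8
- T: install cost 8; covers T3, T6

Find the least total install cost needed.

11

Choose D and T: together they cover T3, T2, T6, T8 — every target.
Total install cost: 3 + 8 = 11.
No cover costs less than 11.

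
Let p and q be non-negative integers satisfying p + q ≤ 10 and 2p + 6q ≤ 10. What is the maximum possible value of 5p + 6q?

25

(p,q)=(5,0): 1·5+1·0=5≤10, 2·5+6·0=10≤10, objective 25.
(p,q)=(4,0): 1·4+1·0=4≤10, 2·4+6·0=8≤10, objective 20.
No feasible integer point exceeds 25.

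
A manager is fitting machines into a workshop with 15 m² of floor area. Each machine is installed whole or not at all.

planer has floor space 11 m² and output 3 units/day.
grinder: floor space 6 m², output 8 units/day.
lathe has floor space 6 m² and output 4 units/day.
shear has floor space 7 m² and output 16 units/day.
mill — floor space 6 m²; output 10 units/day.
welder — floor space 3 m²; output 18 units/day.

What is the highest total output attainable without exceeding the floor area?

36

shear + welder: floor space 7 + 3 = 10 ≤ 15, output 16 + 18 = 34.
grinder + mill + welder: floor space 6 + 6 + 3 = 15 ≤ 15, output 8 + 10 + 18 = 36.
Best is grinder, mill, and welder with total output 36.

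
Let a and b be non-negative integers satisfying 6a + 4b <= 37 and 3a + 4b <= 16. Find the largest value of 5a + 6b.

Relaxing integrality, the LP optimum is 26.67 at (a,b) = (5.33, 0), which is not an integer point.
(a,b)=(4,1): 6·4+4·1=28≤37, 3·4+4·1=16≤16, objective 26.
(a,b)=(5,0): 6·5+4·0=30≤37, 3·5+4·0=15≤16, objective 25.
(a,b)=(3,1): 6·3+4·1=22≤37, 3·3+4·1=13≤16, objective 21.
(a,b)=(4,0): 6·4+4·0=24≤37, 3·4+4·0=12≤16, objective 20.
No feasible integer point exceeds 26.

26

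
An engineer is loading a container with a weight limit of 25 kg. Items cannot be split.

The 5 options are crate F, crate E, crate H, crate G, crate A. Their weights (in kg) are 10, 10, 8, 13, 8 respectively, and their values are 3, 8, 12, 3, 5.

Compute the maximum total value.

crate E + crate H: weight 10 + 8 = 18 ≤ 25, value 8 + 12 = 20.
crate H + crate A: weight 8 + 8 = 16 ≤ 25, value 12 + 5 = 17.
Best is crate E and crate H with total value 20.

20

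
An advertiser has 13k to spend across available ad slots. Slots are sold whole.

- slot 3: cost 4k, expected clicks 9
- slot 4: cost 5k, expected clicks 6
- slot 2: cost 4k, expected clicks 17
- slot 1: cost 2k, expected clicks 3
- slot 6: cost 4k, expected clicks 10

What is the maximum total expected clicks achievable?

36

This is an integer program with binary decision variables.
slot 3 + slot 4 + slot 2: cost 4 + 5 + 4 = 13 ≤ 13, expected clicks 9 + 6 + 17 = 32.
slot 4 + slot 2 + slot 6: cost 5 + 4 + 4 = 13 ≤ 13, expected clicks 6 + 17 + 10 = 33.
slot 3 + slot 2 + slot 6: cost 4 + 4 + 4 = 12 ≤ 13, expected clicks 9 + 17 + 10 = 36.
Best is slot 3, slot 2, and slot 6 with total expected clicks 36.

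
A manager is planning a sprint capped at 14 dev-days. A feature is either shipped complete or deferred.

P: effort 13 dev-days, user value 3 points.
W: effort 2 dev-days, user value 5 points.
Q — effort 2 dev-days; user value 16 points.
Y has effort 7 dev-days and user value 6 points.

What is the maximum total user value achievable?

27

W + Q: effort 2 + 2 = 4 ≤ 14, user value 5 + 16 = 21.
Q + Y: effort 2 + 7 = 9 ≤ 14, user value 16 + 6 = 22.
W + Q + Y: effort 2 + 2 + 7 = 11 ≤ 14, user value 5 + 16 + 6 = 27.
Best is W, Q, and Y with total user value 27.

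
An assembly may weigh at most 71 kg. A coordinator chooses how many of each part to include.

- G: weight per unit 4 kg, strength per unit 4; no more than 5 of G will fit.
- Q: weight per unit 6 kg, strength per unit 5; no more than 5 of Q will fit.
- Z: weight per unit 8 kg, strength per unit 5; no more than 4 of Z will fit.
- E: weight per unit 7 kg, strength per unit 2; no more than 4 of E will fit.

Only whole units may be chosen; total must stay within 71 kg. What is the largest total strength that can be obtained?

56

5×G, 3×Q, and 4×Z: weight 70 ≤ 71, strength 5·4 + 3·5 + 4·5 = 55.
4×G, 5×Q, and 3×Z: weight 70 ≤ 71, strength 4·4 + 5·5 + 3·5 = 56.
Best is 56.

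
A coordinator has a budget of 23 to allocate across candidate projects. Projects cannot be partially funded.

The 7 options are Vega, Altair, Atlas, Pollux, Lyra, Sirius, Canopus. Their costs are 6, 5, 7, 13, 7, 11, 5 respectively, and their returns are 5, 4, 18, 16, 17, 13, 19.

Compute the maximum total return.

Allowing fractional choices, the relaxed optimum would be about 58.9, but projects are indivisible.
Atlas + Sirius + Canopus: cost 7 + 11 + 5 = 23 ≤ 23, return 18 + 13 + 19 = 50.
Atlas + Lyra + Canopus: cost 7 + 7 + 5 = 19 ≤ 23, return 18 + 17 + 19 = 54.
Lyra + Sirius + Canopus: cost 7 + 11 + 5 = 23 ≤ 23, return 17 + 13 + 19 = 49.
Best is Atlas, Lyra, and Canopus with total return 54.

54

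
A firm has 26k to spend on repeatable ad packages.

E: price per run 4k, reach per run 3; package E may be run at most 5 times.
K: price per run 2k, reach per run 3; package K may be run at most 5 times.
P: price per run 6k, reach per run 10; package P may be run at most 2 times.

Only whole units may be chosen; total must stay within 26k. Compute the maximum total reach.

38

5×K and 2×P: price 22 ≤ 26, reach 5·3 + 2·10 = 35.
1×E, 5×K, and 2×P: price 26 ≤ 26, reach 1·3 + 5·3 + 2·10 = 38.
Best is 38.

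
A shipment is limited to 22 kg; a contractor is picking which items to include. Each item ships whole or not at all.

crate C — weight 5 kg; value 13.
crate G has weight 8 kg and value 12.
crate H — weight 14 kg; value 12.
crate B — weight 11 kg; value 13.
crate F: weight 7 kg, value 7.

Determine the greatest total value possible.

crate C + crate B: weight 5 + 11 = 16 ≤ 22, value 13 + 13 = 26.
crate C + crate G: weight 5 + 8 = 13 ≤ 22, value 13 + 12 = 25.
crate C + crate G + crate F: weight 5 + 8 + 7 = 20 ≤ 22, value 13 + 12 + 7 = 32.
Best is crate C, crate G, and crate F with total value 32.

32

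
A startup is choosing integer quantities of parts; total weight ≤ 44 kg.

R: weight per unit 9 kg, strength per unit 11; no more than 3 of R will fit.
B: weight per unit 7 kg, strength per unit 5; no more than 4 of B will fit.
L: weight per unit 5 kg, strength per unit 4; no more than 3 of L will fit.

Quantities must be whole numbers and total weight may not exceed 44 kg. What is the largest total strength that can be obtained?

46

3×R, 1×B, and 2×L: weight 44 ≤ 44, strength 3·11 + 1·5 + 2·4 = 46.
3×R and 3×L: weight 42 ≤ 44, strength 3·11 + 3·4 = 45.
Best is 46.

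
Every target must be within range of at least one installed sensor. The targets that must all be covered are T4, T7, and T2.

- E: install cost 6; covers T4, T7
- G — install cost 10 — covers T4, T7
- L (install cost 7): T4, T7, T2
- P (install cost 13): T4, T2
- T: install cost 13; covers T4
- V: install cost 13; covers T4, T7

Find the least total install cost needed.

L alone covers T4, T7, T2 — every target.
Total install cost: 7.
No cover costs less than 7.

7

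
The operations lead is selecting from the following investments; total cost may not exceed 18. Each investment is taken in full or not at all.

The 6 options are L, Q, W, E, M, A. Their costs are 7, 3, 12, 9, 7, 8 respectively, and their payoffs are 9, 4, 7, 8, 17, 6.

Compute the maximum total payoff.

Take L, Q, and M: cost 7 + 3 + 7 = 17 ≤ 18, payoff 9 + 4 + 17 = 30.
No other feasible combination does better.

30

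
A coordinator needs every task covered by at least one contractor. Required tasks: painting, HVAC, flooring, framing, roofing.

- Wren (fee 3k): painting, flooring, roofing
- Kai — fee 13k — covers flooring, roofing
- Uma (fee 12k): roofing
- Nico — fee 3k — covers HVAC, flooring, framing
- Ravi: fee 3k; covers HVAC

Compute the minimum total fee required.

6

Choose Wren and Nico: together they cover painting, HVAC, flooring, framing, roofing — every task.
Total fee: 3 + 3 = 6.
No cover costs less than 6.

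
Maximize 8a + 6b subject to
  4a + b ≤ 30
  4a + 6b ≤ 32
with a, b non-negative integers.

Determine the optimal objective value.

56

(a,b)=(7,0) is feasible, giving 56.
(a,b)=(6,1) is feasible, giving 54.
The best lattice point is (7,0), giving 56.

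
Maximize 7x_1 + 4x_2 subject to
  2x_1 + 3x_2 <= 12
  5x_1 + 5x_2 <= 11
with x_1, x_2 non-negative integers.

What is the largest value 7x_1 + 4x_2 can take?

(x_1,x_2)=(2,0) is feasible, giving 14.
(x_1,x_2)=(1,1) is feasible, giving 11.
(x_1,x_2)=(1,0) is feasible, giving 7.
Maximum is 14 at (x_1,x_2)=(2,0).

14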